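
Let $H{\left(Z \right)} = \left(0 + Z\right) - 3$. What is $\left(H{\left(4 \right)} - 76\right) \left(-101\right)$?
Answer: $7575$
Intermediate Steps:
$H{\left(Z \right)} = -3 + Z$ ($H{\left(Z \right)} = Z - 3 = -3 + Z$)
$\left(H{\left(4 \right)} - 76\right) \left(-101\right) = \left(\left(-3 + 4\right) - 76\right) \left(-101\right) = \left(1 - 76\right) \left(-101\right) = \left(-75\right) \left(-101\right) = 7575$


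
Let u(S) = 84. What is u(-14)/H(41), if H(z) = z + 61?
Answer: 14/17 ≈ 0.82353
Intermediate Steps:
H(z) = 61 + z
u(-14)/H(41) = 84/(61 + 41) = 84/102 = 84*(1/102) = 14/17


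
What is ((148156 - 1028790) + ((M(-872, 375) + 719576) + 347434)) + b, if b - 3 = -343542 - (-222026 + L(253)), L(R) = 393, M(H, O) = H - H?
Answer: 64470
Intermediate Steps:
M(H, O) = 0
b = -121906 (b = 3 + (-343542 - (-222026 + 393)) = 3 + (-343542 - 1*(-221633)) = 3 + (-343542 + 221633) = 3 - 121909 = -121906)
((148156 - 1028790) + ((M(-872, 375) + 719576) + 347434)) + b = ((148156 - 1028790) + ((0 + 719576) + 347434)) - 121906 = (-880634 + (719576 + 347434)) - 121906 = (-880634 + 1067010) - 121906 = 186376 - 121906 = 64470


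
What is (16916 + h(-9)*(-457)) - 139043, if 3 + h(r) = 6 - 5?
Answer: -121213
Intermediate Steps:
h(r) = -2 (h(r) = -3 + (6 - 5) = -3 + 1 = -2)
(16916 + h(-9)*(-457)) - 139043 = (16916 - 2*(-457)) - 139043 = (16916 + 914) - 139043 = 17830 - 139043 = -121213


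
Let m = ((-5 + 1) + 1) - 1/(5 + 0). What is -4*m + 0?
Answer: 64/5 ≈ 12.800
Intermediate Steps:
m = -16/5 (m = (-4 + 1) - 1/5 = -3 - 1*⅕ = -3 - ⅕ = -16/5 ≈ -3.2000)
-4*m + 0 = -4*(-16/5) + 0 = 64/5 + 0 = 64/5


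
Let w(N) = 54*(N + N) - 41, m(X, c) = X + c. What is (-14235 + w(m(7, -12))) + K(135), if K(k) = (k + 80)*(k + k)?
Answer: 43234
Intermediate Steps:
w(N) = -41 + 108*N (w(N) = 54*(2*N) - 41 = 108*N - 41 = -41 + 108*N)
K(k) = 2*k*(80 + k) (K(k) = (80 + k)*(2*k) = 2*k*(80 + k))
(-14235 + w(m(7, -12))) + K(135) = (-14235 + (-41 + 108*(7 - 12))) + 2*135*(80 + 135) = (-14235 + (-41 + 108*(-5))) + 2*135*215 = (-14235 + (-41 - 540)) + 58050 = (-14235 - 581) + 58050 = -14816 + 58050 = 43234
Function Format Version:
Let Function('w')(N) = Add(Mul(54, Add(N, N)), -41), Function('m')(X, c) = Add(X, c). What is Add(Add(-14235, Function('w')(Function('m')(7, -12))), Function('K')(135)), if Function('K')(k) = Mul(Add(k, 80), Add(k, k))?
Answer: 43234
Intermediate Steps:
Function('w')(N) = Add(-41, Mul(108, N)) (Function('w')(N) = Add(Mul(54, Mul(2, N)), -41) = Add(Mul(108, N), -41) = Add(-41, Mul(108, N)))
Function('K')(k) = Mul(2, k, Add(80, k)) (Function('K')(k) = Mul(Add(80, k), Mul(2, k)) = Mul(2, k, Add(80, k)))
Add(Add(-14235, Function('w')(Function('m')(7, -12))), Function('K')(135)) = Add(Add(-14235, Add(-41, Mul(108, Add(7, -12)))), Mul(2, 135, Add(80, 135))) = Add(Add(-14235, Add(-41, Mul(108, -5))), Mul(2, 135, 215)) = Add(Add(-14235, Add(-41, -540)), 58050) = Add(Add(-14235, -581), 58050) = Add(-14816, 58050) = 43234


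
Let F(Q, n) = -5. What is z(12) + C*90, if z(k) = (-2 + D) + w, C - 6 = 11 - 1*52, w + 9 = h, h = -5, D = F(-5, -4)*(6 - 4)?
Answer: -3176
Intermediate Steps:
D = -10 (D = -5*(6 - 4) = -5*2 = -10)
w = -14 (w = -9 - 5 = -14)
C = -35 (C = 6 + (11 - 1*52) = 6 + (11 - 52) = 6 - 41 = -35)
z(k) = -26 (z(k) = (-2 - 10) - 14 = -12 - 14 = -26)
z(12) + C*90 = -26 - 35*90 = -26 - 3150 = -3176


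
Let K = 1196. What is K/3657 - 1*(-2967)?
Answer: 471805/159 ≈ 2967.3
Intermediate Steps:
K/3657 - 1*(-2967) = 1196/3657 - 1*(-2967) = 1196*(1/3657) + 2967 = 52/159 + 2967 = 471805/159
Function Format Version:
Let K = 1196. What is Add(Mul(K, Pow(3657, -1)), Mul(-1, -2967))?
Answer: Rational(471805, 159) ≈ 2967.3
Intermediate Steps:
Add(Mul(K, Pow(3657, -1)), Mul(-1, -2967)) = Add(Mul(1196, Pow(3657, -1)), Mul(-1, -2967)) = Add(Mul(1196, Rational(1, 3657)), 2967) = Add(Rational(52, 159), 2967) = Rational(471805, 159)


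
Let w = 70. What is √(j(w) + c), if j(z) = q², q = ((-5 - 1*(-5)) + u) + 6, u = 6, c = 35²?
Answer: 37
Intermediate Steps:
c = 1225
q = 12 (q = ((-5 - 1*(-5)) + 6) + 6 = ((-5 + 5) + 6) + 6 = (0 + 6) + 6 = 6 + 6 = 12)
j(z) = 144 (j(z) = 12² = 144)
√(j(w) + c) = √(144 + 1225) = √1369 = 37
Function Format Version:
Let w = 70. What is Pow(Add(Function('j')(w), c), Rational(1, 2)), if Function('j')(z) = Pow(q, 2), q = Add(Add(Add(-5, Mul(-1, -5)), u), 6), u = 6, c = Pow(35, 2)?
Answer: 37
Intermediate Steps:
c = 1225
q = 12 (q = Add(Add(Add(-5, Mul(-1, -5)), 6), 6) = Add(Add(Add(-5, 5), 6), 6) = Add(Add(0, 6), 6) = Add(6, 6) = 12)
Function('j')(z) = 144 (Function('j')(z) = Pow(12, 2) = 144)
Pow(Add(Function('j')(w), c), Rational(1, 2)) = Pow(Add(144, 1225), Rational(1, 2)) = Pow(1369, Rational(1, 2)) = 37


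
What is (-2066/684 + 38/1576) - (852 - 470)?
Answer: -51877489/134748 ≈ -385.00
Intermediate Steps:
(-2066/684 + 38/1576) - (852 - 470) = (-2066*1/684 + 38*(1/1576)) - 1*382 = (-1033/342 + 19/788) - 382 = -403753/134748 - 382 = -51877489/134748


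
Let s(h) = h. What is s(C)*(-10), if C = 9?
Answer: -90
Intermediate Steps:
s(C)*(-10) = 9*(-10) = -90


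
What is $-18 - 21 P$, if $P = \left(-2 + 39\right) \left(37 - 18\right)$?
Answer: $-14781$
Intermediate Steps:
$P = 703$ ($P = 37 \cdot 19 = 703$)
$-18 - 21 P = -18 - 14763 = -14781$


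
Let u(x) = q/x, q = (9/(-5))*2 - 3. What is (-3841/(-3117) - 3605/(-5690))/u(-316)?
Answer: 5228547850/58527909 ≈ 89.334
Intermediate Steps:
q = -33/5 (q = (9*(-⅕))*2 - 3 = -9/5*2 - 3 = -18/5 - 3 = -33/5 ≈ -6.6000)
u(x) = -33/(5*x)
(-3841/(-3117) - 3605/(-5690))/u(-316) = (-3841/(-3117) - 3605/(-5690))/((-33/5/(-316))) = (-3841*(-1/3117) - 3605*(-1/5690))/((-33/5*(-1/316))) = (3841/3117 + 721/1138)/(33/1580) = (6618415/3547146)*(1580/33) = 5228547850/58527909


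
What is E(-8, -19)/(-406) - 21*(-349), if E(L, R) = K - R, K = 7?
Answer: 1487774/203 ≈ 7328.9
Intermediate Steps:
E(L, R) = 7 - R
E(-8, -19)/(-406) - 21*(-349) = (7 - 1*(-19))/(-406) - 21*(-349) = (7 + 19)*(-1/406) + 7329 = 26*(-1/406) + 7329 = -13/203 + 7329 = 1487774/203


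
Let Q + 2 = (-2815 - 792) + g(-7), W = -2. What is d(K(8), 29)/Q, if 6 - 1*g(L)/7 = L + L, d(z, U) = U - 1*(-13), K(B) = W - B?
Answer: -42/3469 ≈ -0.012107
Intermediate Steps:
K(B) = -2 - B
d(z, U) = 13 + U (d(z, U) = U + 13 = 13 + U)
g(L) = 42 - 14*L (g(L) = 42 - 7*(L + L) = 42 - 14*L)
Q = -3469 (Q = -2 + ((-2815 - 792) + (42 - 14*(-7))) = -2 + (-3607 + (42 + 98)) = -2 + (-3607 + 140) = -2 - 3467 = -3469)
d(K(8), 29)/Q = (13 + 29)/(-3469) = 42*(-1/3469) = -42/3469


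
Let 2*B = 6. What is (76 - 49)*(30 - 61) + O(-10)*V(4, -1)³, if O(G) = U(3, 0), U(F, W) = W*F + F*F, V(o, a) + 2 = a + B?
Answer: -837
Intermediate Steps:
B = 3 (B = (½)*6 = 3)
V(o, a) = 1 + a (V(o, a) = -2 + (a + 3) = -2 + (3 + a) = 1 + a)
U(F, W) = F² + F*W (U(F, W) = F*W + F² = F² + F*W)
O(G) = 9 (O(G) = 3*(3 + 0) = 3*3 = 9)
(76 - 49)*(30 - 61) + O(-10)*V(4, -1)³ = (76 - 49)*(30 - 61) + 9*(1 - 1)³ = 27*(-31) + 9*0³ = -837 + 9*0 = -837 + 0 = -837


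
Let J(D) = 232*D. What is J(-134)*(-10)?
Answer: 310880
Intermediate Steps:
J(-134)*(-10) = (232*(-134))*(-10) = -31088*(-10) = 310880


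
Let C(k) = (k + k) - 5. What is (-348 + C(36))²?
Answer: 78961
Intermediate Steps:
C(k) = -5 + 2*k (C(k) = 2*k - 5 = -5 + 2*k)
(-348 + C(36))² = (-348 + (-5 + 2*36))² = (-348 + (-5 + 72))² = (-348 + 67)² = (-281)² = 78961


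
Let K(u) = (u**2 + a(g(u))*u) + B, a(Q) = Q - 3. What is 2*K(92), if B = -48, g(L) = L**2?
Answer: 1573656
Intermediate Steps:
a(Q) = -3 + Q
K(u) = -48 + u**2 + u*(-3 + u**2) (K(u) = (u**2 + (-3 + u**2)*u) - 48 = (u**2 + u*(-3 + u**2)) - 48 = -48 + u**2 + u*(-3 + u**2))
2*K(92) = 2*(-48 + 92**2 + 92*(-3 + 92**2)) = 2*(-48 + 8464 + 92*(-3 + 8464)) = 2*(-48 + 8464 + 92*8461) = 2*(-48 + 8464 + 778412) = 2*786828 = 1573656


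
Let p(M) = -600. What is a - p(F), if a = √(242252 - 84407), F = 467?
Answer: 600 + √157845 ≈ 997.30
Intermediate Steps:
a = √157845 ≈ 397.30
a - p(F) = √157845 - 1*(-600) = √157845 + 600 = 600 + √157845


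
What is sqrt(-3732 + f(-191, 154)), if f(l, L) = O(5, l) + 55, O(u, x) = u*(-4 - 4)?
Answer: 3*I*sqrt(413) ≈ 60.967*I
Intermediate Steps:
O(u, x) = -8*u (O(u, x) = u*(-8) = -8*u)
f(l, L) = 15 (f(l, L) = -8*5 + 55 = -40 + 55 = 15)
sqrt(-3732 + f(-191, 154)) = sqrt(-3732 + 15) = sqrt(-3717) = 3*I*sqrt(413)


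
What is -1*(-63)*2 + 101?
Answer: 227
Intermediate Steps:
-1*(-63)*2 + 101 = 63*2 + 101 = 126 + 101 = 227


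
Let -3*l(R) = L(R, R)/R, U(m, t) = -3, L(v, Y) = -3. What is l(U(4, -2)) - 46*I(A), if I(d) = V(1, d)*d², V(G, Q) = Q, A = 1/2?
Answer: -73/12 ≈ -6.0833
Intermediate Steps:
A = ½ ≈ 0.50000
l(R) = 1/R (l(R) = -(-1)/R = 1/R)
I(d) = d³ (I(d) = d*d² = d³)
l(U(4, -2)) - 46*I(A) = 1/(-3) - 46*(½)³ = -⅓ - 46*⅛ = -⅓ - 23/4 = -73/12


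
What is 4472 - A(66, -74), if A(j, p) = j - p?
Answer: 4332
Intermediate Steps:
4472 - A(66, -74) = 4472 - (66 - 1*(-74)) = 4472 - (66 + 74) = 4472 - 1*140 = 4472 - 140 = 4332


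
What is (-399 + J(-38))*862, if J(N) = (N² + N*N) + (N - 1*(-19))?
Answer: 2129140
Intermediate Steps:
J(N) = 19 + N + 2*N² (J(N) = (N² + N²) + (N + 19) = 2*N² + (19 + N) = 19 + N + 2*N²)
(-399 + J(-38))*862 = (-399 + (19 - 38 + 2*(-38)²))*862 = (-399 + (19 - 38 + 2*1444))*862 = (-399 + (19 - 38 + 2888))*862 = (-399 + 2869)*862 = 2470*862 = 2129140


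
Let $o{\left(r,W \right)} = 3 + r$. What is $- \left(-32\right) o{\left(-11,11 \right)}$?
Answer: $-256$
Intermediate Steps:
$- \left(-32\right) o{\left(-11,11 \right)} = - \left(-32\right) \left(3 - 11\right) = - \left(-32\right) \left(-8\right) = \left(-1\right) 256 = -256$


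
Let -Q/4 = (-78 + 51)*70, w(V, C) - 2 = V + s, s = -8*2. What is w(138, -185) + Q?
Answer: 7684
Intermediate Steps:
s = -16
w(V, C) = -14 + V (w(V, C) = 2 + (V - 16) = 2 + (-16 + V) = -14 + V)
Q = 7560 (Q = -4*(-78 + 51)*70 = -(-108)*70 = -4*(-1890) = 7560)
w(138, -185) + Q = (-14 + 138) + 7560 = 124 + 7560 = 7684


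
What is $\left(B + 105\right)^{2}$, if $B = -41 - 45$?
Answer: $361$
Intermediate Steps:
$B = -86$ ($B = -41 - 45 = -86$)
$\left(B + 105\right)^{2} = \left(-86 + 105\right)^{2} = 19^{2} = 361$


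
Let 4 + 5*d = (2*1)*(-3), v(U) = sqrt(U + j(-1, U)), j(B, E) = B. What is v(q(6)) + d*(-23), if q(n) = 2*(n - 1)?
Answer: 49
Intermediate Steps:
q(n) = -2 + 2*n (q(n) = 2*(-1 + n) = -2 + 2*n)
v(U) = sqrt(-1 + U) (v(U) = sqrt(U - 1) = sqrt(-1 + U))
d = -2 (d = -4/5 + ((2*1)*(-3))/5 = -4/5 + (2*(-3))/5 = -4/5 + (1/5)*(-6) = -4/5 - 6/5 = -2)
v(q(6)) + d*(-23) = sqrt(-1 + (-2 + 2*6)) - 2*(-23) = sqrt(-1 + (-2 + 12)) + 46 = sqrt(-1 + 10) + 46 = sqrt(9) + 46 = 3 + 46 = 49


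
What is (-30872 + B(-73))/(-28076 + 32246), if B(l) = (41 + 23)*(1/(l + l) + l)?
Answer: -1297372/152205 ≈ -8.5238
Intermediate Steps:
B(l) = 32/l + 64*l (B(l) = 64*(1/(2*l) + l) = 64*(l + 1/(2*l)) = 32/l + 64*l)
(-30872 + B(-73))/(-28076 + 32246) = (-30872 + (32/(-73) + 64*(-73)))/(-28076 + 32246) = (-30872 + (32*(-1/73) - 4672))/4170 = (-30872 + (-32/73 - 4672))*(1/4170) = (-30872 - 341088/73)*(1/4170) = -2594744/73*1/4170 = -1297372/152205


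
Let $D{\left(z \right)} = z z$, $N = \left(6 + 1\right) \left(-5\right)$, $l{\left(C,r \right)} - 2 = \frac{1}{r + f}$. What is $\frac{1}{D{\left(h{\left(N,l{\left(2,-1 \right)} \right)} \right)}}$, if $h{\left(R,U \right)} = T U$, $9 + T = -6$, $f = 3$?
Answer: $\frac{4}{5625} \approx 0.00071111$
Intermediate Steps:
$T = -15$ ($T = -9 - 6 = -15$)
$l{\left(C,r \right)} = 2 + \frac{1}{3 + r}$ ($l{\left(C,r \right)} = 2 + \frac{1}{r + 3} = 2 + \frac{1}{3 + r}$)
$N = -35$ ($N = 7 \left(-5\right) = -35$)
$h{\left(R,U \right)} = - 15 U$
$D{\left(z \right)} = z^{2}$
$\frac{1}{D{\left(h{\left(N,l{\left(2,-1 \right)} \right)} \right)}} = \frac{1}{\left(- 15 \frac{7 + 2 \left(-1\right)}{3 - 1}\right)^{2}} = \frac{1}{\left(- 15 \frac{7 - 2}{2}\right)^{2}} = \frac{1}{\left(- 15 \cdot \frac{1}{2} \cdot 5\right)^{2}} = \frac{1}{\left(\left(-15\right) \frac{5}{2}\right)^{2}} = \frac{1}{\left(- \frac{75}{2}\right)^{2}} = \frac{1}{\frac{5625}{4}} = \frac{4}{5625}$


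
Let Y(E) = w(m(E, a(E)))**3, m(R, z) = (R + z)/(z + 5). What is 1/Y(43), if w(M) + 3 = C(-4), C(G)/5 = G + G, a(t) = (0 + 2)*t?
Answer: -1/79507 ≈ -1.2578e-5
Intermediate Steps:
a(t) = 2*t
C(G) = 10*G (C(G) = 5*(G + G) = 5*(2*G) = 10*G)
m(R, z) = (R + z)/(5 + z)
w(M) = -43 (w(M) = -3 + 10*(-4) = -3 - 40 = -43)
Y(E) = -79507 (Y(E) = (-43)**3 = -79507)
1/Y(43) = 1/(-79507) = -1/79507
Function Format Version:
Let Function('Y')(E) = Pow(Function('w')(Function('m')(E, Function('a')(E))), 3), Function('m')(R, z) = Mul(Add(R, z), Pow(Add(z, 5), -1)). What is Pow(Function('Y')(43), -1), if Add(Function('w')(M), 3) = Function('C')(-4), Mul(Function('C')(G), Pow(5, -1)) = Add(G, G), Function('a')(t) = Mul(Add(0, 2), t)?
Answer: Rational(-1, 79507) ≈ -1.2578e-5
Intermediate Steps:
Function('a')(t) = Mul(2, t)
Function('C')(G) = Mul(10, G) (Function('C')(G) = Mul(5, Add(G, G)) = Mul(5, Mul(2, G)) = Mul(10, G))
Function('m')(R, z) = Mul(Pow(Add(5, z), -1), Add(R, z)) (Function('m')(R, z) = Mul(Add(R, z), Pow(Add(5, z), -1)) = Mul(Pow(Add(5, z), -1), Add(R, z)))
Function('w')(M) = -43 (Function('w')(M) = Add(-3, Mul(10, -4)) = Add(-3, -40) = -43)
Function('Y')(E) = -79507 (Function('Y')(E) = Pow(-43, 3) = -79507)
Pow(Function('Y')(43), -1) = Pow(-79507, -1) = Rational(-1, 79507)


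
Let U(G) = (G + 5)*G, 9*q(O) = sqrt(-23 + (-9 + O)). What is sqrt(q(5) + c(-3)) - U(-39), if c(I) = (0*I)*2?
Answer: -1326 + 3**(3/4)*sqrt(I)/3 ≈ -1325.5 + 0.53728*I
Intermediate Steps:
q(O) = sqrt(-32 + O)/9 (q(O) = sqrt(-23 + (-9 + O))/9 = sqrt(-32 + O)/9)
U(G) = G*(5 + G) (U(G) = (5 + G)*G = G*(5 + G))
c(I) = 0 (c(I) = 0*2 = 0)
sqrt(q(5) + c(-3)) - U(-39) = sqrt(sqrt(-32 + 5)/9 + 0) - (-39)*(5 - 39) = sqrt(sqrt(-27)/9 + 0) - (-39)*(-34) = sqrt((3*I*sqrt(3))/9 + 0) - 1*1326 = sqrt(I*sqrt(3)/3 + 0) - 1326 = sqrt(I*sqrt(3)/3) - 1326 = 3**(3/4)*sqrt(I)/3 - 1326 = -1326 + 3**(3/4)*sqrt(I)/3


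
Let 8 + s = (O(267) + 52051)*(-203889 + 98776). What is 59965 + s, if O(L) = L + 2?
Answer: -5499452203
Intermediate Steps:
O(L) = 2 + L
s = -5499512168 (s = -8 + ((2 + 267) + 52051)*(-203889 + 98776) = -8 + (269 + 52051)*(-105113) = -8 + 52320*(-105113) = -8 - 5499512160 = -5499512168)
59965 + s = 59965 - 5499512168 = -5499452203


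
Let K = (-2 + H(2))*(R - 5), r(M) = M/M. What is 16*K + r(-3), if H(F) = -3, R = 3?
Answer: 161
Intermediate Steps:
r(M) = 1
K = 10 (K = (-2 - 3)*(3 - 5) = -5*(-2) = 10)
16*K + r(-3) = 16*10 + 1 = 160 + 1 = 161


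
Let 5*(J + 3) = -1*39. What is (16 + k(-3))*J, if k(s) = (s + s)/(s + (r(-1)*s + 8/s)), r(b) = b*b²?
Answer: -1971/10 ≈ -197.10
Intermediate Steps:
r(b) = b³
J = -54/5 (J = -3 + (-1*39)/5 = -3 + (⅕)*(-39) = -3 - 39/5 = -54/5 ≈ -10.800)
k(s) = s²/4 (k(s) = (s + s)/(s + ((-1)³*s + 8/s)) = (2*s)/(s + (-s + 8/s)) = (2*s)/((8/s)) = (2*s)*(s/8) = s²/4)
(16 + k(-3))*J = (16 + (¼)*(-3)²)*(-54/5) = (16 + (¼)*9)*(-54/5) = (16 + 9/4)*(-54/5) = (73/4)*(-54/5) = -1971/10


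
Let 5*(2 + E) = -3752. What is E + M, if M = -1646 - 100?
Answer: -12492/5 ≈ -2498.4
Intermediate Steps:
E = -3762/5 (E = -2 + (⅕)*(-3752) = -2 - 3752/5 = -3762/5 ≈ -752.40)
M = -1746
E + M = -3762/5 - 1746 = -12492/5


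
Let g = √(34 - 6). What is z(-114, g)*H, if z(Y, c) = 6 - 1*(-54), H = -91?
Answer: -5460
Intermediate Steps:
g = 2*√7 (g = √28 = 2*√7 ≈ 5.2915)
z(Y, c) = 60 (z(Y, c) = 6 + 54 = 60)
z(-114, g)*H = 60*(-91) = -5460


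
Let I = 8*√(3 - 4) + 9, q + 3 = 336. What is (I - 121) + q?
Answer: 221 + 8*I ≈ 221.0 + 8.0*I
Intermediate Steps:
q = 333 (q = -3 + 336 = 333)
I = 9 + 8*I (I = 8*√(-1) + 9 = 8*I + 9 = 9 + 8*I ≈ 9.0 + 8.0*I)
(I - 121) + q = ((9 + 8*I) - 121) + 333 = (-112 + 8*I) + 333 = 221 + 8*I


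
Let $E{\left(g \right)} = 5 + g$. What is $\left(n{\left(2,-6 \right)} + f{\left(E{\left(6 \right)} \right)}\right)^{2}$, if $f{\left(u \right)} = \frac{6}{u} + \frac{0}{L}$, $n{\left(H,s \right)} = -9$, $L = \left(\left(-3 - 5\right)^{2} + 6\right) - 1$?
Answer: $\frac{8649}{121} \approx 71.479$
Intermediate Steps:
$L = 69$ ($L = \left(\left(-8\right)^{2} + 6\right) - 1 = \left(64 + 6\right) - 1 = 70 - 1 = 69$)
$f{\left(u \right)} = \frac{6}{u}$ ($f{\left(u \right)} = \frac{6}{u} + \frac{0}{69} = \frac{6}{u} + 0 \cdot \frac{1}{69} = \frac{6}{u} + 0 = \frac{6}{u}$)
$\left(n{\left(2,-6 \right)} + f{\left(E{\left(6 \right)} \right)}\right)^{2} = \left(-9 + \frac{6}{5 + 6}\right)^{2} = \left(-9 + \frac{6}{11}\right)^{2} = \left(- \frac{93}{11}\right)^{2} = \frac{8649}{121}$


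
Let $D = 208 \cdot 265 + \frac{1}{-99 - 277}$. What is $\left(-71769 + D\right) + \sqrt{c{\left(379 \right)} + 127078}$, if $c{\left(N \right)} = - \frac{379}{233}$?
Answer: $- \frac{6260025}{376} + \frac{\sqrt{6898849235}}{233} \approx -16293.0$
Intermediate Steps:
$c{\left(N \right)} = - \frac{379}{233}$ ($c{\left(N \right)} = \left(-379\right) \frac{1}{233} = - \frac{379}{233}$)
$D = \frac{20725119}{376}$ ($D = 55120 + \frac{1}{-376} = 55120 - \frac{1}{376} = \frac{20725119}{376} \approx 55120.0$)
$\left(-71769 + D\right) + \sqrt{c{\left(379 \right)} + 127078} = \left(-71769 + \frac{20725119}{376}\right) + \sqrt{- \frac{379}{233} + 127078} = - \frac{6260025}{376} + \sqrt{\frac{29608795}{233}} = - \frac{6260025}{376} + \frac{\sqrt{6898849235}}{233}$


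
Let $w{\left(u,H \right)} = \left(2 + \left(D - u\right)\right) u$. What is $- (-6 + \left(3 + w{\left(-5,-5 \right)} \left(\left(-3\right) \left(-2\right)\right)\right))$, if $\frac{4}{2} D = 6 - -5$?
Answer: $378$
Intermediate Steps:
$D = \frac{11}{2}$ ($D = \frac{6 - -5}{2} = \frac{6 + 5}{2} = \frac{1}{2} \cdot 11 = \frac{11}{2} \approx 5.5$)
$w{\left(u,H \right)} = u \left(\frac{15}{2} - u\right)$ ($w{\left(u,H \right)} = \left(2 - \left(- \frac{11}{2} + u\right)\right) u = \left(\frac{15}{2} - u\right) u = u \left(\frac{15}{2} - u\right)$)
$- (-6 + \left(3 + w{\left(-5,-5 \right)} \left(\left(-3\right) \left(-2\right)\right)\right)) = - (-6 + \left(3 + \frac{1}{2} \left(-5\right) \left(15 - -10\right) \left(\left(-3\right) \left(-2\right)\right)\right)) = - (-6 + \left(3 + \frac{1}{2} \left(-5\right) \left(15 + 10\right) 6\right)) = - (-6 + \left(3 + \frac{1}{2} \left(-5\right) 25 \cdot 6\right)) = - (-6 + \left(3 - 375\right)) = - (-6 - 372) = \left(-1\right) \left(-378\right) = 378$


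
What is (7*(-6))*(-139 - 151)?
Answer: 12180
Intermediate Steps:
(7*(-6))*(-139 - 151) = -42*(-290) = 12180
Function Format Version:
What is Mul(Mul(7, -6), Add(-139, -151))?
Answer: 12180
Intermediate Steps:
Mul(Mul(7, -6), Add(-139, -151)) = Mul(-42, -290) = 12180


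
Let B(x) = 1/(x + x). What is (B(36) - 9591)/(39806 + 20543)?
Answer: -690551/4345128 ≈ -0.15893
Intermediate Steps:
B(x) = 1/(2*x)
(B(36) - 9591)/(39806 + 20543) = ((1/2)/36 - 9591)/(39806 + 20543) = ((1/2)*(1/36) - 9591)/60349 = (1/72 - 9591)*(1/60349) = -690551/72*1/60349 = -690551/4345128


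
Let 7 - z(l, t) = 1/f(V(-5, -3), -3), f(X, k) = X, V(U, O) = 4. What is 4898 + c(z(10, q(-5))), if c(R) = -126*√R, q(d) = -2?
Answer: 4898 - 189*√3 ≈ 4570.6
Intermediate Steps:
z(l, t) = 27/4 (z(l, t) = 7 - 1/4 = 7 - 1*¼ = 7 - ¼ = 27/4)
4898 + c(z(10, q(-5))) = 4898 - 189*√3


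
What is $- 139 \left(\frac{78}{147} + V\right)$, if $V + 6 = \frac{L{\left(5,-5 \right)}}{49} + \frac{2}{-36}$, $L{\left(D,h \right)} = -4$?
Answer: $\frac{687355}{882} \approx 779.31$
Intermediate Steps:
$V = - \frac{5413}{882}$ ($V = -6 + \left(- \frac{4}{49} + \frac{2}{-36}\right) = -6 + \left(\left(-4\right) \frac{1}{49} + 2 \left(- \frac{1}{36}\right)\right) = -6 - \frac{121}{882} = - \frac{5413}{882} \approx -6.1372$)
$- 139 \left(\frac{78}{147} + V\right) = - 139 \left(\frac{78}{147} - \frac{5413}{882}\right) = - 139 \left(78 \cdot \frac{1}{147} - \frac{5413}{882}\right) = - 139 \left(\frac{26}{49} - \frac{5413}{882}\right) = \left(-139\right) \left(- \frac{4945}{882}\right) = \frac{687355}{882}$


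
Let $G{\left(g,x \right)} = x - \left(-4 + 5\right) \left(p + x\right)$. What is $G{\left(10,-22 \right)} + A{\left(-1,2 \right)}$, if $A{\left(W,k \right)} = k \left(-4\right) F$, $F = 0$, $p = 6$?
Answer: $-6$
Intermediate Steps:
$A{\left(W,k \right)} = 0$ ($A{\left(W,k \right)} = k \left(-4\right) 0 = - 4 k 0 = 0$)
$G{\left(g,x \right)} = -6$ ($G{\left(g,x \right)} = x - \left(-4 + 5\right) \left(6 + x\right) = x - 1 \left(6 + x\right) = x - \left(6 + x\right) = -6$)
$G{\left(10,-22 \right)} + A{\left(-1,2 \right)} = -6 + 0 = -6$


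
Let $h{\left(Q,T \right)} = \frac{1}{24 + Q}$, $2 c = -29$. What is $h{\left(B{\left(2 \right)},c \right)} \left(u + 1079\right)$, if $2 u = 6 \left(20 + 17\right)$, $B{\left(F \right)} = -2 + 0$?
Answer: $\frac{595}{11} \approx 54.091$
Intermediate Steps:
$B{\left(F \right)} = -2$
$c = - \frac{29}{2}$ ($c = \frac{1}{2} \left(-29\right) = - \frac{29}{2} \approx -14.5$)
$u = 111$ ($u = \frac{6 \left(20 + 17\right)}{2} = \frac{6 \cdot 37}{2} = \frac{1}{2} \cdot 222 = 111$)
$h{\left(B{\left(2 \right)},c \right)} \left(u + 1079\right) = \frac{111 + 1079}{24 - 2} = \frac{1}{22} \cdot 1190 = \frac{595}{11}$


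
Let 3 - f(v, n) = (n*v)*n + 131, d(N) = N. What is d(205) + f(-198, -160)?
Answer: 5068877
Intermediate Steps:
f(v, n) = -128 - v*n**2 (f(v, n) = 3 - ((n*v)*n + 131) = 3 - (v*n**2 + 131) = 3 - (131 + v*n**2) = 3 + (-131 - v*n**2) = -128 - v*n**2)
d(205) + f(-198, -160) = 205 + (-128 - 1*(-198)*(-160)**2) = 205 + (-128 - 1*(-198)*25600) = 205 + (-128 + 5068800) = 205 + 5068672 = 5068877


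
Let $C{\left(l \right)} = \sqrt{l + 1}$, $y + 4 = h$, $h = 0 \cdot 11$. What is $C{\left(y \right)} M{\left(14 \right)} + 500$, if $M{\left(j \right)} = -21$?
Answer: $500 - 21 i \sqrt{3} \approx 500.0 - 36.373 i$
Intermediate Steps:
$h = 0$
$y = -4$ ($y = -4 + 0 = -4$)
$C{\left(l \right)} = \sqrt{1 + l}$
$C{\left(y \right)} M{\left(14 \right)} + 500 = \sqrt{1 - 4} \left(-21\right) + 500 = \sqrt{-3} \left(-21\right) + 500 = i \sqrt{3} \left(-21\right) + 500 = - 21 i \sqrt{3} + 500 = 500 - 21 i \sqrt{3}$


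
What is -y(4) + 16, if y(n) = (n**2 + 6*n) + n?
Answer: -28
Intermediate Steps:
y(n) = n**2 + 7*n
-y(4) + 16 = -4*(7 + 4) + 16 = -4*11 + 16 = -1*44 + 16 = -44 + 16 = -28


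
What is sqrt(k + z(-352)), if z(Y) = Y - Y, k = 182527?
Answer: sqrt(182527) ≈ 427.23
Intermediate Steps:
z(Y) = 0
sqrt(k + z(-352)) = sqrt(182527 + 0) = sqrt(182527)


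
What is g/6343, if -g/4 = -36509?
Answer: 146036/6343 ≈ 23.023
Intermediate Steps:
g = 146036 (g = -4*(-36509) = 146036)
g/6343 = 146036/6343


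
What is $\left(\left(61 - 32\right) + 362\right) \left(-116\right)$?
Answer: $-45356$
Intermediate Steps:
$\left(\left(61 - 32\right) + 362\right) \left(-116\right) = \left(29 + 362\right) \left(-116\right) = 391 \left(-116\right) = -45356$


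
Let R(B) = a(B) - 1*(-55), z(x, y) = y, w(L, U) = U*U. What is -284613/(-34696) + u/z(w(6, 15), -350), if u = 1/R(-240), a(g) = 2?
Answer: 2838997327/346092600 ≈ 8.2030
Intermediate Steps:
w(L, U) = U**2
R(B) = 57 (R(B) = 2 - 1*(-55) = 2 + 55 = 57)
u = 1/57 ≈ 0.017544
-284613/(-34696) + u/z(w(6, 15), -350) = -284613/(-34696) + (1/57)/(-350) = -284613*(-1/34696) + (1/57)*(-1/350) = 284613/34696 - 1/19950 = 2838997327/346092600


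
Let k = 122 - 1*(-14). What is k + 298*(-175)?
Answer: -52014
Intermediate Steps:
k = 136 (k = 122 + 14 = 136)
k + 298*(-175) = 136 + 298*(-175) = 136 - 52150 = -52014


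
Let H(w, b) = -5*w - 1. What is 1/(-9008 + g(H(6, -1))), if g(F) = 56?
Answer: -1/8952 ≈ -0.00011171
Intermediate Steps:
H(w, b) = -1 - 5*w
1/(-9008 + g(H(6, -1))) = 1/(-9008 + 56) = 1/(-8952) = -1/8952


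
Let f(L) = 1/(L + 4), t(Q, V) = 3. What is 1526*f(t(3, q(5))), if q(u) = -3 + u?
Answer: 218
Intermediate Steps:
f(L) = 1/(4 + L)
1526*f(t(3, q(5))) = 1526/(4 + 3) = 1526/7 = 1526*(⅐) = 218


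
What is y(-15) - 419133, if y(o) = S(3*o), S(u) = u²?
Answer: -417108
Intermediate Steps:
y(o) = 9*o² (y(o) = (3*o)² = 9*o²)
y(-15) - 419133 = 9*(-15)² - 419133 = 9*225 - 419133 = 2025 - 419133 = -417108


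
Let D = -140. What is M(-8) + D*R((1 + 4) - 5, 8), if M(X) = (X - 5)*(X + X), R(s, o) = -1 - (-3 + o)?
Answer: 1048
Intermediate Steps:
R(s, o) = 2 - o (R(s, o) = -1 + (3 - o) = 2 - o)
M(X) = 2*X*(-5 + X) (M(X) = (-5 + X)*(2*X) = 2*X*(-5 + X))
M(-8) + D*R((1 + 4) - 5, 8) = 2*(-8)*(-5 - 8) - 140*(2 - 1*8) = 2*(-8)*(-13) - 140*(2 - 8) = 208 - 140*(-6) = 208 + 840 = 1048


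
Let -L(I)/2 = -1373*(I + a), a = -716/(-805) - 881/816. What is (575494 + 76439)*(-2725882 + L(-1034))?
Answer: -23367591819406911/6440 ≈ -3.6285e+12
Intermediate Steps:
a = -124949/656880 (a = -716*(-1/805) - 881*1/816 = 716/805 - 881/816 = -124949/656880 ≈ -0.19022)
L(I) = -171554977/328440 + 2746*I (L(I) = -(-2746)*(I - 124949/656880) = -(-2746)*(-124949/656880 + I) = -2*(171554977/656880 - 1373*I) = -171554977/328440 + 2746*I)
(575494 + 76439)*(-2725882 + L(-1034)) = (575494 + 76439)*(-2725882 + (-171554977/328440 + 2746*(-1034))) = 651933*(-2725882 + (-171554977/328440 - 2839364)) = 651933*(-2725882 - 932732267137/328440) = 651933*(-1828020951217/328440) = -23367591819406911/6440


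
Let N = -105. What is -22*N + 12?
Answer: 2322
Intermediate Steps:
-22*N + 12 = -22*(-105) + 12 = 2310 + 12 = 2322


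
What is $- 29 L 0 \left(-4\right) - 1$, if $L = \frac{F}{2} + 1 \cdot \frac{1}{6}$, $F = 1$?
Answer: $-1$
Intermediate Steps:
$L = \frac{2}{3}$ ($L = 1 \cdot \frac{1}{2} + 1 \cdot \frac{1}{6} = \frac{1}{2} + \frac{1}{6} = \frac{2}{3} \approx 0.66667$)
$- 29 L 0 \left(-4\right) - 1 = - 29 \cdot \frac{2}{3} \cdot 0 \left(-4\right) - 1 = - 29 \cdot 0 \left(-4\right) - 1 = \left(-29\right) 0 - 1 = 0 - 1 = -1$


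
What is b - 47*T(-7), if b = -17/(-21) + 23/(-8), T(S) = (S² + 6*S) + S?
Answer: -347/168 ≈ -2.0655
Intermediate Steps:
T(S) = S² + 7*S
b = -347/168 (b = -17*(-1/21) + 23*(-⅛) = 17/21 - 23/8 = -347/168 ≈ -2.0655)
b - 47*T(-7) = -347/168 - (-329)*(7 - 7) = -347/168 - (-329)*0 = -347/168 - 47*0 = -347/168 + 0 = -347/168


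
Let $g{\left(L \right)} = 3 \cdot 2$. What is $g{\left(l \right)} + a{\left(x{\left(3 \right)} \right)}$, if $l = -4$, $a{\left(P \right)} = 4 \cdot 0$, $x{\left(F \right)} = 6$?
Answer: $6$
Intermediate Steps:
$a{\left(P \right)} = 0$
$g{\left(L \right)} = 6$
$g{\left(l \right)} + a{\left(x{\left(3 \right)} \right)} = 6 + 0 = 6$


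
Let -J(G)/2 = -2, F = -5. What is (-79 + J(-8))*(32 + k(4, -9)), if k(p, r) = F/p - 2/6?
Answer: -9125/4 ≈ -2281.3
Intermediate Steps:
k(p, r) = -⅓ - 5/p (k(p, r) = -5/p - 2/6 = -5/p - 2*⅙ = -5/p - ⅓ = -⅓ - 5/p)
J(G) = 4 (J(G) = -2*(-2) = 4)
(-79 + J(-8))*(32 + k(4, -9)) = (-79 + 4)*(32 + (⅓)*(-15 - 1*4)/4) = -75*(32 + (⅓)*(¼)*(-15 - 4)) = -75*(32 + (⅓)*(¼)*(-19)) = -75*(32 - 19/12) = -75*365/12 = -9125/4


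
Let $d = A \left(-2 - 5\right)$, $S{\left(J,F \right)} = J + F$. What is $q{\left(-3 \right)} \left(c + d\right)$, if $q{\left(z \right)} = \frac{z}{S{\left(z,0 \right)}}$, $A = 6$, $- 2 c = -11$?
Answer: $- \frac{73}{2} \approx -36.5$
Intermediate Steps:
$c = \frac{11}{2}$ ($c = \left(- \frac{1}{2}\right) \left(-11\right) = \frac{11}{2} \approx 5.5$)
$S{\left(J,F \right)} = F + J$
$d = -42$ ($d = 6 \left(-2 - 5\right) = 6 \left(-7\right) = -42$)
$q{\left(z \right)} = 1$ ($q{\left(z \right)} = \frac{z}{0 + z} = \frac{z}{z} = 1$)
$q{\left(-3 \right)} \left(c + d\right) = 1 \left(\frac{11}{2} - 42\right) = 1 \left(- \frac{73}{2}\right) = - \frac{73}{2}$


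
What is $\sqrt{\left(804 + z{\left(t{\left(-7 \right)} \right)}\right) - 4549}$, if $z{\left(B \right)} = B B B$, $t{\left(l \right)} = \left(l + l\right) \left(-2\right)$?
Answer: $51 \sqrt{7} \approx 134.93$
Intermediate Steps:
$t{\left(l \right)} = - 4 l$ ($t{\left(l \right)} = 2 l \left(-2\right) = - 4 l$)
$z{\left(B \right)} = B^{3}$ ($z{\left(B \right)} = B^{2} B = B^{3}$)
$\sqrt{\left(804 + z{\left(t{\left(-7 \right)} \right)}\right) - 4549} = \sqrt{\left(804 + \left(\left(-4\right) \left(-7\right)\right)^{3}\right) - 4549} = \sqrt{\left(804 + 28^{3}\right) - 4549} = \sqrt{\left(804 + 21952\right) - 4549} = \sqrt{22756 - 4549} = \sqrt{18207} = 51 \sqrt{7}$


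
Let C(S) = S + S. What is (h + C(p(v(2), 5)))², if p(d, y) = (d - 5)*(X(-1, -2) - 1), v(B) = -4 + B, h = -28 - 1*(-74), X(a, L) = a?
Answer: 5476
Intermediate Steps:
h = 46 (h = -28 + 74 = 46)
p(d, y) = 10 - 2*d (p(d, y) = (d - 5)*(-1 - 1) = (-5 + d)*(-2) = 10 - 2*d)
C(S) = 2*S
(h + C(p(v(2), 5)))² = (46 + 2*(10 - 2*(-4 + 2)))² = (46 + 2*(10 - 2*(-2)))² = (46 + 2*(10 + 4))² = (46 + 2*14)² = (46 + 28)² = 74² = 5476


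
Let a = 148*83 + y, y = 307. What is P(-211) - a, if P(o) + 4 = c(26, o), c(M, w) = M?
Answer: -12569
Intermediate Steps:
P(o) = 22 (P(o) = -4 + 26 = 22)
a = 12591 (a = 148*83 + 307 = 12284 + 307 = 12591)
P(-211) - a = 22 - 1*12591 = 22 - 12591 = -12569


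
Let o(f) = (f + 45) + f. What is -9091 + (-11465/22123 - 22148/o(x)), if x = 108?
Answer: -52985342942/5774103 ≈ -9176.4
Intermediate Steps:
o(f) = 45 + 2*f (o(f) = (45 + f) + f = 45 + 2*f)
-9091 + (-11465/22123 - 22148/o(x)) = -9091 + (-11465/22123 - 22148/(45 + 2*108)) = -9091 + (-11465*1/22123 - 22148/(45 + 216)) = -9091 + (-11465/22123 - 22148/261) = -9091 - 492972569/5774103 = -52985342942/5774103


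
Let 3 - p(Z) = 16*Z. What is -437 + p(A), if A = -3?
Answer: -386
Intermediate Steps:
p(Z) = 3 - 16*Z
-437 + p(A) = -437 + (3 - 16*(-3)) = -437 + (3 + 48) = -437 + 51 = -386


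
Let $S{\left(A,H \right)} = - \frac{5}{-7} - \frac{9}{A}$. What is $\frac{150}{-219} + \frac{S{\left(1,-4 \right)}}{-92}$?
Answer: $- \frac{13983}{23506} \approx -0.59487$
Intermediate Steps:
$S{\left(A,H \right)} = \frac{5}{7} - \frac{9}{A}$ ($S{\left(A,H \right)} = \left(-5\right) \left(- \frac{1}{7}\right) - \frac{9}{A} = \frac{5}{7} - \frac{9}{A}$)
$\frac{150}{-219} + \frac{S{\left(1,-4 \right)}}{-92} = \frac{150}{-219} + \frac{\frac{5}{7} - \frac{9}{1}}{-92} = 150 \left(- \frac{1}{219}\right) + \left(\frac{5}{7} - 9\right) \left(- \frac{1}{92}\right) = - \frac{50}{73} + \left(\frac{5}{7} - 9\right) \left(- \frac{1}{92}\right) = - \frac{50}{73} - - \frac{29}{322} = - \frac{50}{73} + \frac{29}{322} = - \frac{13983}{23506}$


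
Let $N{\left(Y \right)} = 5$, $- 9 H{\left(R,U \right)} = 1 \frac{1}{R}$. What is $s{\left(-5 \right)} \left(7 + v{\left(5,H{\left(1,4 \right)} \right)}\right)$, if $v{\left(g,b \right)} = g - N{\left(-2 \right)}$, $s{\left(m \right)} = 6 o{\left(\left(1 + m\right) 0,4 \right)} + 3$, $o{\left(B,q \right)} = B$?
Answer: $21$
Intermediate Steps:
$H{\left(R,U \right)} = - \frac{1}{9 R}$ ($H{\left(R,U \right)} = - \frac{1 \frac{1}{R}}{9} = - \frac{1}{9 R}$)
$s{\left(m \right)} = 3$ ($s{\left(m \right)} = 6 \left(1 + m\right) 0 + 3 = 6 \cdot 0 + 3 = 0 + 3 = 3$)
$v{\left(g,b \right)} = -5 + g$ ($v{\left(g,b \right)} = g - 5 = -5 + g$)
$s{\left(-5 \right)} \left(7 + v{\left(5,H{\left(1,4 \right)} \right)}\right) = 3 \left(7 + \left(-5 + 5\right)\right) = 3 \left(7 + 0\right) = 3 \cdot 7 = 21$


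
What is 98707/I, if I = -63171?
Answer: -98707/63171 ≈ -1.5625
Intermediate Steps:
98707/I = 98707/(-63171) = 98707*(-1/63171) = -98707/63171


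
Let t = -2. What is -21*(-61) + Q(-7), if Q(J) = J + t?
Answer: 1272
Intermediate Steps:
Q(J) = -2 + J (Q(J) = J - 2 = -2 + J)
-21*(-61) + Q(-7) = -21*(-61) + (-2 - 7) = 1281 - 9 = 1272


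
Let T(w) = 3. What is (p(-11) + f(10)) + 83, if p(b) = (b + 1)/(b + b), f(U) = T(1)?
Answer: 951/11 ≈ 86.455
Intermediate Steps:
f(U) = 3
p(b) = (1 + b)/(2*b) (p(b) = (1 + b)/((2*b)) = (1 + b)*(1/(2*b)) = (1 + b)/(2*b))
(p(-11) + f(10)) + 83 = ((½)*(1 - 11)/(-11) + 3) + 83 = ((½)*(-1/11)*(-10) + 3) + 83 = (5/11 + 3) + 83 = 38/11 + 83 = 951/11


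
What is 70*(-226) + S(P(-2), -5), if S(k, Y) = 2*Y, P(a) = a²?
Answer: -15830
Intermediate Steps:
70*(-226) + S(P(-2), -5) = 70*(-226) + 2*(-5) = -15820 - 10 = -15830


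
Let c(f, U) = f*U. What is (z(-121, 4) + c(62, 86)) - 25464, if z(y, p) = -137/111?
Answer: -2234789/111 ≈ -20133.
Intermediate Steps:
z(y, p) = -137/111 (z(y, p) = -137*1/111 = -137/111)
c(f, U) = U*f
(z(-121, 4) + c(62, 86)) - 25464 = (-137/111 + 86*62) - 25464 = (-137/111 + 5332) - 25464 = 591715/111 - 25464 = -2234789/111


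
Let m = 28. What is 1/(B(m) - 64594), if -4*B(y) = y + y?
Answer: -1/64608 ≈ -1.5478e-5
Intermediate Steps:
B(y) = -y/2 (B(y) = -(y + y)/4 = -y/2)
1/(B(m) - 64594) = 1/(-½*28 - 64594) = 1/(-14 - 64594) = 1/(-64608) = -1/64608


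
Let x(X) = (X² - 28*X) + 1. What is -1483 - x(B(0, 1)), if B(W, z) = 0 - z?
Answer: -1513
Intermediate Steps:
B(W, z) = -z
x(X) = 1 + X² - 28*X
-1483 - x(B(0, 1)) = -1483 - (1 + (-1*1)² - (-28)) = -1483 - (1 + (-1)² - 28*(-1)) = -1483 - (1 + 1 + 28) = -1483 - 1*30 = -1483 - 30 = -1513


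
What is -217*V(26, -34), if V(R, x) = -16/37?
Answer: 3472/37 ≈ 93.838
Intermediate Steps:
V(R, x) = -16/37 (V(R, x) = -16*1/37 = -16/37)
-217*V(26, -34) = -217*(-16/37) = 3472/37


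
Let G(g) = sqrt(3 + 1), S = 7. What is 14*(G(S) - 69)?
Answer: -938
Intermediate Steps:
G(g) = 2 (G(g) = sqrt(4) = 2)
14*(G(S) - 69) = 14*(2 - 69) = 14*(-67) = -938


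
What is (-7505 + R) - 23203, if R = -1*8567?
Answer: -39275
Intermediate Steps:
R = -8567
(-7505 + R) - 23203 = (-7505 - 8567) - 23203 = -16072 - 23203 = -39275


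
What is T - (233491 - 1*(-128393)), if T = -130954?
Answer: -492838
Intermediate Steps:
T - (233491 - 1*(-128393)) = -130954 - (233491 - 1*(-128393)) = -130954 - (233491 + 128393) = -130954 - 1*361884 = -130954 - 361884 = -492838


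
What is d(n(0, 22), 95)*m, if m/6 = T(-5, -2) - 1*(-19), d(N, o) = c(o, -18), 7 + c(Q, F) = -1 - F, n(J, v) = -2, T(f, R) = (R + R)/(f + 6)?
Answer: 900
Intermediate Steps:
T(f, R) = 2*R/(6 + f) (T(f, R) = (2*R)/(6 + f) = 2*R/(6 + f))
c(Q, F) = -8 - F (c(Q, F) = -7 + (-1 - F) = -8 - F)
d(N, o) = 10 (d(N, o) = -8 - 1*(-18) = -8 + 18 = 10)
m = 90 (m = 6*(2*(-2)/(6 - 5) - 1*(-19)) = 6*(2*(-2)/1 + 19) = 6*(2*(-2)*1 + 19) = 6*(-4 + 19) = 6*15 = 90)
d(n(0, 22), 95)*m = 10*90 = 900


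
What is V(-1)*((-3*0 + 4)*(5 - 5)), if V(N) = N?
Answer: 0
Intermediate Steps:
V(-1)*((-3*0 + 4)*(5 - 5)) = -(-3*0 + 4)*(5 - 5) = -(0 + 4)*0 = -4*0 = -1*0 = 0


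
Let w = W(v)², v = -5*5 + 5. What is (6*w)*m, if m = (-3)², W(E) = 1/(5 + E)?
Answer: 6/25 ≈ 0.24000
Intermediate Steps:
v = -20 (v = -25 + 5 = -20)
m = 9
w = 1/225 (w = (1/(5 - 20))² = (1/(-15))² = (-1/15)² = 1/225 ≈ 0.0044444)
(6*w)*m = (6*(1/225))*9 = (2/75)*9 = 6/25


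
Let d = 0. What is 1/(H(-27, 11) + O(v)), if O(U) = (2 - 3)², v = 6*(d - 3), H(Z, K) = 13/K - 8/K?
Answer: 11/16 ≈ 0.68750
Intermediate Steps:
H(Z, K) = 5/K
v = -18 (v = 6*(0 - 3) = 6*(-3) = -18)
O(U) = 1 (O(U) = (-1)² = 1)
1/(H(-27, 11) + O(v)) = 1/(5/11 + 1) = 1/(16/11) = 11/16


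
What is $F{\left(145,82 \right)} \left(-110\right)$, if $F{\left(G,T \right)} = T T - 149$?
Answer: $-723250$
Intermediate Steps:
$F{\left(G,T \right)} = -149 + T^{2}$ ($F{\left(G,T \right)} = T^{2} - 149 = -149 + T^{2}$)
$F{\left(145,82 \right)} \left(-110\right) = \left(-149 + 82^{2}\right) \left(-110\right) = \left(-149 + 6724\right) \left(-110\right) = 6575 \left(-110\right) = -723250$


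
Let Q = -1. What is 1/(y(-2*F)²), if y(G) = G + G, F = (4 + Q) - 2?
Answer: 1/16 ≈ 0.062500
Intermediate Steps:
F = 1 (F = (4 - 1) - 2 = 3 - 2 = 1)
y(G) = 2*G
1/(y(-2*F)²) = 1/((2*(-2*1))²) = 1/((2*(-2))²) = 1/((-4)²) = 1/16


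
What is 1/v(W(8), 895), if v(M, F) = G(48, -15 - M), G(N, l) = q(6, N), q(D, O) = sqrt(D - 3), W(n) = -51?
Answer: sqrt(3)/3 ≈ 0.57735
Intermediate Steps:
q(D, O) = sqrt(-3 + D)
G(N, l) = sqrt(3) (G(N, l) = sqrt(-3 + 6) = sqrt(3))
v(M, F) = sqrt(3)
1/v(W(8), 895) = 1/(sqrt(3)) = sqrt(3)/3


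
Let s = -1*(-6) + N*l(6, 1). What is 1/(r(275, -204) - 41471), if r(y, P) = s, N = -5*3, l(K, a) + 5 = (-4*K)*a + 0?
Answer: -1/41030 ≈ -2.4372e-5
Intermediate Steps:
l(K, a) = -5 - 4*K*a (l(K, a) = -5 + ((-4*K)*a + 0) = -5 + (-4*K*a + 0) = -5 - 4*K*a)
N = -15
s = 441 (s = -1*(-6) - 15*(-5 - 4*6*1) = 6 - 15*(-5 - 24) = 6 - 15*(-29) = 6 + 435 = 441)
r(y, P) = 441
1/(r(275, -204) - 41471) = 1/(441 - 41471) = 1/(-41030) = -1/41030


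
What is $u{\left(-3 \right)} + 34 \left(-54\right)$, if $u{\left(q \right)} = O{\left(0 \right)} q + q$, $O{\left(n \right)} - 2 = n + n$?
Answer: $-1845$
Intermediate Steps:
$O{\left(n \right)} = 2 + 2 n$ ($O{\left(n \right)} = 2 + \left(n + n\right) = 2 + 2 n$)
$u{\left(q \right)} = 3 q$ ($u{\left(q \right)} = \left(2 + 2 \cdot 0\right) q + q = \left(2 + 0\right) q + q = 2 q + q = 3 q$)
$u{\left(-3 \right)} + 34 \left(-54\right) = 3 \left(-3\right) + 34 \left(-54\right) = -9 - 1836 = -1845$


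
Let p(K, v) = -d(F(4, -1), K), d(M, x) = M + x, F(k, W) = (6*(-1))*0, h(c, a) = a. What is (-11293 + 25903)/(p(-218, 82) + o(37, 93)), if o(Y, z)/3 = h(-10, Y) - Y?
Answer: 7305/109 ≈ 67.018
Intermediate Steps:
o(Y, z) = 0 (o(Y, z) = 3*(Y - Y) = 3*0 = 0)
F(k, W) = 0 (F(k, W) = -6*0 = 0)
p(K, v) = -K (p(K, v) = -(0 + K) = -K)
(-11293 + 25903)/(p(-218, 82) + o(37, 93)) = (-11293 + 25903)/(-1*(-218) + 0) = 14610/(218 + 0) = 14610/218 = 14610*(1/218) = 7305/109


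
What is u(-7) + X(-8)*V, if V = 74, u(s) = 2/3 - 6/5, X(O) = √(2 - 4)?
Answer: -8/15 + 74*I*√2 ≈ -0.53333 + 104.65*I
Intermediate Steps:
X(O) = I*√2 (X(O) = √(-2) = I*√2)
u(s) = -8/15 (u(s) = 2*(⅓) - 6*⅕ = ⅔ - 6/5 = -8/15)
u(-7) + X(-8)*V = -8/15 + (I*√2)*74 = -8/15 + 74*I*√2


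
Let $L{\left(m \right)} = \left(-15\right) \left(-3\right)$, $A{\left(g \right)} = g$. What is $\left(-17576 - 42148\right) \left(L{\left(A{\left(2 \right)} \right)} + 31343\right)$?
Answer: $-1874616912$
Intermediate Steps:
$L{\left(m \right)} = 45$
$\left(-17576 - 42148\right) \left(L{\left(A{\left(2 \right)} \right)} + 31343\right) = \left(-17576 - 42148\right) \left(45 + 31343\right) = \left(-59724\right) 31388 = -1874616912$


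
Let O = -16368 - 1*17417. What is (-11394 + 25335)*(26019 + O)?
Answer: -108265806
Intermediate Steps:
O = -33785 (O = -16368 - 17417 = -33785)
(-11394 + 25335)*(26019 + O) = (-11394 + 25335)*(26019 - 33785) = 13941*(-7766) = -108265806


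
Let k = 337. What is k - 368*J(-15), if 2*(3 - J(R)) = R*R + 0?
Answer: 40633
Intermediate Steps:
J(R) = 3 - R²/2 (J(R) = 3 - (R*R + 0)/2 = 3 - (R² + 0)/2 = 3 - R²/2)
k - 368*J(-15) = 337 - 368*(3 - ½*(-15)²) = 337 - 368*(3 - ½*225) = 337 - 368*(3 - 225/2) = 337 - 368*(-219/2) = 337 + 40296 = 40633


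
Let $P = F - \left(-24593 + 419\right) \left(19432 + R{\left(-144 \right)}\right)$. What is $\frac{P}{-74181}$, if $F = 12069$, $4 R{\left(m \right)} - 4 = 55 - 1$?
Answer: $- \frac{156703920}{24727} \approx -6337.4$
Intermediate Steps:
$R{\left(m \right)} = \frac{29}{2}$ ($R{\left(m \right)} = 1 + \frac{55 - 1}{4} = 1 + \frac{1}{4} \cdot 54 = 1 + \frac{27}{2} = \frac{29}{2}$)
$P = 470111760$ ($P = 12069 - \left(-24593 + 419\right) \left(19432 + \frac{29}{2}\right) = 12069 - \left(-24174\right) \frac{38893}{2} = 12069 - -470099691 = 12069 + 470099691 = 470111760$)
$\frac{P}{-74181} = \frac{470111760}{-74181} = 470111760 \left(- \frac{1}{74181}\right) = - \frac{156703920}{24727}$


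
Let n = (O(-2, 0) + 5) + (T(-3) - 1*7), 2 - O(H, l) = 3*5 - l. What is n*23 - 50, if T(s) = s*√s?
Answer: -395 - 69*I*√3 ≈ -395.0 - 119.51*I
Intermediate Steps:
T(s) = s^(3/2)
O(H, l) = -13 + l (O(H, l) = 2 - (3*5 - l) = 2 - (15 - l) = 2 + (-15 + l) = -13 + l)
n = -15 - 3*I*√3 (n = ((-13 + 0) + 5) + ((-3)^(3/2) - 1*7) = (-13 + 5) + (-3*I*√3 - 7) = -8 + (-7 - 3*I*√3) = -15 - 3*I*√3 ≈ -15.0 - 5.1962*I)
n*23 - 50 = (-15 - 3*I*√3)*23 - 50 = (-345 - 69*I*√3) - 50 = -395 - 69*I*√3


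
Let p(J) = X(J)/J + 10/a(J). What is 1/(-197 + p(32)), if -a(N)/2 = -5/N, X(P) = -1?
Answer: -32/5281 ≈ -0.0060595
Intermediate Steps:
a(N) = 10/N (a(N) = -(-10)/N = 10/N)
p(J) = J - 1/J (p(J) = -1/J + 10/((10/J)) = -1/J + 10*(J/10) = -1/J + J = J - 1/J)
1/(-197 + p(32)) = 1/(-197 + (32 - 1/32)) = 1/(-197 + 1023/32) = 1/(-5281/32) = -32/5281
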